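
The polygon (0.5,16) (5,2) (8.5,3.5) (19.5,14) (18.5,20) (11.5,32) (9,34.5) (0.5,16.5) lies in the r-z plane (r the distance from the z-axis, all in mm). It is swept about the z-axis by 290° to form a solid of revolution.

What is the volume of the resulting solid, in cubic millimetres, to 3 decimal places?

Profile (r,z), 8 vertices: (0.5,16) (5,2) (8.5,3.5) (19.5,14) (18.5,20) (11.5,32) (9,34.5) (0.5,16.5)
edge 0: (0.5,16)→(5,2)  cross = 0.5·2 − 5·16 = -79.0000; (r_i+r_j)·cross = 5.5·-79.0000 = -434.5000
edge 1: (5,2)→(8.5,3.5)  cross = 5·3.5 − 8.5·2 = 0.5000; (r_i+r_j)·cross = 13.5·0.5000 = 6.7500
edge 2: (8.5,3.5)→(19.5,14)  cross = 8.5·14 − 19.5·3.5 = 50.7500; (r_i+r_j)·cross = 28·50.7500 = 1421.0000
edge 3: (19.5,14)→(18.5,20)  cross = 19.5·20 − 18.5·14 = 131.0000; (r_i+r_j)·cross = 38·131.0000 = 4978.0000
edge 4: (18.5,20)→(11.5,32)  cross = 18.5·32 − 11.5·20 = 362.0000; (r_i+r_j)·cross = 30·362.0000 = 10860.0000
edge 5: (11.5,32)→(9,34.5)  cross = 11.5·34.5 − 9·32 = 108.7500; (r_i+r_j)·cross = 20.5·108.7500 = 2229.3750
edge 6: (9,34.5)→(0.5,16.5)  cross = 9·16.5 − 0.5·34.5 = 131.2500; (r_i+r_j)·cross = 9.5·131.2500 = 1246.8750
edge 7: (0.5,16.5)→(0.5,16)  cross = 0.5·16 − 0.5·16.5 = -0.2500; (r_i+r_j)·cross = 1·-0.2500 = -0.2500
Σcross = 705.0000 → A = |Σcross|/2 = 352.5000 mm²
Σ(r_i+r_j)·cross = 20307.2500 → first moment M = |Σ|/6 = 3384.5417
R_c = M/A = 3384.5417/352.5000 = 9.6015 mm
θ = 290° = 5.061455 rad
V = θ·R_c·A = 5.061455·9.6015·352.5000 = 17130.705 mm³

Volume = 17130.705 mm³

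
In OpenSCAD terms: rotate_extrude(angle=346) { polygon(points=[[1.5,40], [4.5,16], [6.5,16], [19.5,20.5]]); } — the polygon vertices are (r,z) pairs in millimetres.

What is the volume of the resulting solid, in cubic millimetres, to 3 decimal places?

Volume = 9862.179 mm³

Profile (r,z), 4 vertices: (1.5,40) (4.5,16) (6.5,16) (19.5,20.5)
edge 0: (1.5,40)→(4.5,16)  cross = 1.5·16 − 4.5·40 = -156.0000; (r_i+r_j)·cross = 6·-156.0000 = -936.0000
edge 1: (4.5,16)→(6.5,16)  cross = 4.5·16 − 6.5·16 = -32.0000; (r_i+r_j)·cross = 11·-32.0000 = -352.0000
edge 2: (6.5,16)→(19.5,20.5)  cross = 6.5·20.5 − 19.5·16 = -178.7500; (r_i+r_j)·cross = 26·-178.7500 = -4647.5000
edge 3: (19.5,20.5)→(1.5,40)  cross = 19.5·40 − 1.5·20.5 = 749.2500; (r_i+r_j)·cross = 21·749.2500 = 15734.2500
Σcross = 382.5000 → A = |Σcross|/2 = 191.2500 mm²
Σ(r_i+r_j)·cross = 9798.7500 → first moment M = |Σ|/6 = 1633.1250
R_c = M/A = 1633.1250/191.2500 = 8.5392 mm
θ = 346° = 6.038839 rad
V = θ·R_c·A = 6.038839·8.5392·191.2500 = 9862.179 mm³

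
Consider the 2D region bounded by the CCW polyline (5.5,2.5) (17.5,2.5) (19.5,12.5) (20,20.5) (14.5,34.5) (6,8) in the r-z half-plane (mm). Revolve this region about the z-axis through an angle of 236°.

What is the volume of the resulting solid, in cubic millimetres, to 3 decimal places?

Profile (r,z), 6 vertices: (5.5,2.5) (17.5,2.5) (19.5,12.5) (20,20.5) (14.5,34.5) (6,8)
edge 0: (5.5,2.5)→(17.5,2.5)  cross = 5.5·2.5 − 17.5·2.5 = -30.0000; (r_i+r_j)·cross = 23·-30.0000 = -690.0000
edge 1: (17.5,2.5)→(19.5,12.5)  cross = 17.5·12.5 − 19.5·2.5 = 170.0000; (r_i+r_j)·cross = 37·170.0000 = 6290.0000
edge 2: (19.5,12.5)→(20,20.5)  cross = 19.5·20.5 − 20·12.5 = 149.7500; (r_i+r_j)·cross = 39.5·149.7500 = 5915.1250
edge 3: (20,20.5)→(14.5,34.5)  cross = 20·34.5 − 14.5·20.5 = 392.7500; (r_i+r_j)·cross = 34.5·392.7500 = 13549.8750
edge 4: (14.5,34.5)→(6,8)  cross = 14.5·8 − 6·34.5 = -91.0000; (r_i+r_j)·cross = 20.5·-91.0000 = -1865.5000
edge 5: (6,8)→(5.5,2.5)  cross = 6·2.5 − 5.5·8 = -29.0000; (r_i+r_j)·cross = 11.5·-29.0000 = -333.5000
Σcross = 562.5000 → A = |Σcross|/2 = 281.2500 mm²
Σ(r_i+r_j)·cross = 22866.0000 → first moment M = |Σ|/6 = 3811.0000
R_c = M/A = 3811.0000/281.2500 = 13.5502 mm
θ = 236° = 4.118977 rad
V = θ·R_c·A = 4.118977·13.5502·281.2500 = 15697.421 mm³

Volume = 15697.421 mm³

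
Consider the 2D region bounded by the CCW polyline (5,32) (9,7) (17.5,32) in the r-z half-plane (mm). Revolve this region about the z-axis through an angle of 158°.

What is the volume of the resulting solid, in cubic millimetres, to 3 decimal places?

Volume = 4524.221 mm³

Profile (r,z), 3 vertices: (5,32) (9,7) (17.5,32)
edge 0: (5,32)→(9,7)  cross = 5·7 − 9·32 = -253.0000; (r_i+r_j)·cross = 14·-253.0000 = -3542.0000
edge 1: (9,7)→(17.5,32)  cross = 9·32 − 17.5·7 = 165.5000; (r_i+r_j)·cross = 26.5·165.5000 = 4385.7500
edge 2: (17.5,32)→(5,32)  cross = 17.5·32 − 5·32 = 400.0000; (r_i+r_j)·cross = 22.5·400.0000 = 9000.0000
Σcross = 312.5000 → A = |Σcross|/2 = 156.2500 mm²
Σ(r_i+r_j)·cross = 9843.7500 → first moment M = |Σ|/6 = 1640.6250
R_c = M/A = 1640.6250/156.2500 = 10.5000 mm
θ = 158° = 2.757620 rad
V = θ·R_c·A = 2.757620·10.5000·156.2500 = 4524.221 mm³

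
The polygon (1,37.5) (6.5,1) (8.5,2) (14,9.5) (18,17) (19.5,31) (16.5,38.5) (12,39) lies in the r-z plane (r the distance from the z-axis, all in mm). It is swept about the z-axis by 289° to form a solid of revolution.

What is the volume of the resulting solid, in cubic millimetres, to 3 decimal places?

Profile (r,z), 8 vertices: (1,37.5) (6.5,1) (8.5,2) (14,9.5) (18,17) (19.5,31) (16.5,38.5) (12,39)
edge 0: (1,37.5)→(6.5,1)  cross = 1·1 − 6.5·37.5 = -242.7500; (r_i+r_j)·cross = 7.5·-242.7500 = -1820.6250
edge 1: (6.5,1)→(8.5,2)  cross = 6.5·2 − 8.5·1 = 4.5000; (r_i+r_j)·cross = 15·4.5000 = 67.5000
edge 2: (8.5,2)→(14,9.5)  cross = 8.5·9.5 − 14·2 = 52.7500; (r_i+r_j)·cross = 22.5·52.7500 = 1186.8750
edge 3: (14,9.5)→(18,17)  cross = 14·17 − 18·9.5 = 67.0000; (r_i+r_j)·cross = 32·67.0000 = 2144.0000
edge 4: (18,17)→(19.5,31)  cross = 18·31 − 19.5·17 = 226.5000; (r_i+r_j)·cross = 37.5·226.5000 = 8493.7500
edge 5: (19.5,31)→(16.5,38.5)  cross = 19.5·38.5 − 16.5·31 = 239.2500; (r_i+r_j)·cross = 36·239.2500 = 8613.0000
edge 6: (16.5,38.5)→(12,39)  cross = 16.5·39 − 12·38.5 = 181.5000; (r_i+r_j)·cross = 28.5·181.5000 = 5172.7500
edge 7: (12,39)→(1,37.5)  cross = 12·37.5 − 1·39 = 411.0000; (r_i+r_j)·cross = 13·411.0000 = 5343.0000
Σcross = 939.7500 → A = |Σcross|/2 = 469.8750 mm²
Σ(r_i+r_j)·cross = 29200.2500 → first moment M = |Σ|/6 = 4866.7083
R_c = M/A = 4866.7083/469.8750 = 10.3575 mm
θ = 289° = 5.044002 rad
V = θ·R_c·A = 5.044002·10.3575·469.8750 = 24547.684 mm³

Volume = 24547.684 mm³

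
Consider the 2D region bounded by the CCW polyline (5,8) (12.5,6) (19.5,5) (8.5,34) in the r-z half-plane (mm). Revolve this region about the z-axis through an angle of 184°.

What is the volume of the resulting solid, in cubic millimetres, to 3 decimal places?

Profile (r,z), 4 vertices: (5,8) (12.5,6) (19.5,5) (8.5,34)
edge 0: (5,8)→(12.5,6)  cross = 5·6 − 12.5·8 = -70.0000; (r_i+r_j)·cross = 17.5·-70.0000 = -1225.0000
edge 1: (12.5,6)→(19.5,5)  cross = 12.5·5 − 19.5·6 = -54.5000; (r_i+r_j)·cross = 32·-54.5000 = -1744.0000
edge 2: (19.5,5)→(8.5,34)  cross = 19.5·34 − 8.5·5 = 620.5000; (r_i+r_j)·cross = 28·620.5000 = 17374.0000
edge 3: (8.5,34)→(5,8)  cross = 8.5·8 − 5·34 = -102.0000; (r_i+r_j)·cross = 13.5·-102.0000 = -1377.0000
Σcross = 394.0000 → A = |Σcross|/2 = 197.0000 mm²
Σ(r_i+r_j)·cross = 13028.0000 → first moment M = |Σ|/6 = 2171.3333
R_c = M/A = 2171.3333/197.0000 = 11.0220 mm
θ = 184° = 3.211406 rad
V = θ·R_c·A = 3.211406·11.0220·197.0000 = 6973.033 mm³

Volume = 6973.033 mm³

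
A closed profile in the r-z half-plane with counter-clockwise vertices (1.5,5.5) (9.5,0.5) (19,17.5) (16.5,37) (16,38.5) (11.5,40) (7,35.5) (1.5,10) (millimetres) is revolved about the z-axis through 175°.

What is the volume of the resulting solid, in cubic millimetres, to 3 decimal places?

Volume = 14218.652 mm³

Profile (r,z), 8 vertices: (1.5,5.5) (9.5,0.5) (19,17.5) (16.5,37) (16,38.5) (11.5,40) (7,35.5) (1.5,10)
edge 0: (1.5,5.5)→(9.5,0.5)  cross = 1.5·0.5 − 9.5·5.5 = -51.5000; (r_i+r_j)·cross = 11·-51.5000 = -566.5000
edge 1: (9.5,0.5)→(19,17.5)  cross = 9.5·17.5 − 19·0.5 = 156.7500; (r_i+r_j)·cross = 28.5·156.7500 = 4467.3750
edge 2: (19,17.5)→(16.5,37)  cross = 19·37 − 16.5·17.5 = 414.2500; (r_i+r_j)·cross = 35.5·414.2500 = 14705.8750
edge 3: (16.5,37)→(16,38.5)  cross = 16.5·38.5 − 16·37 = 43.2500; (r_i+r_j)·cross = 32.5·43.2500 = 1405.6250
edge 4: (16,38.5)→(11.5,40)  cross = 16·40 − 11.5·38.5 = 197.2500; (r_i+r_j)·cross = 27.5·197.2500 = 5424.3750
edge 5: (11.5,40)→(7,35.5)  cross = 11.5·35.5 − 7·40 = 128.2500; (r_i+r_j)·cross = 18.5·128.2500 = 2372.6250
edge 6: (7,35.5)→(1.5,10)  cross = 7·10 − 1.5·35.5 = 16.7500; (r_i+r_j)·cross = 8.5·16.7500 = 142.3750
edge 7: (1.5,10)→(1.5,5.5)  cross = 1.5·5.5 − 1.5·10 = -6.7500; (r_i+r_j)·cross = 3·-6.7500 = -20.2500
Σcross = 898.2500 → A = |Σcross|/2 = 449.1250 mm²
Σ(r_i+r_j)·cross = 27931.5000 → first moment M = |Σ|/6 = 4655.2500
R_c = M/A = 4655.2500/449.1250 = 10.3652 mm
θ = 175° = 3.054326 rad
V = θ·R_c·A = 3.054326·10.3652·449.1250 = 14218.652 mm³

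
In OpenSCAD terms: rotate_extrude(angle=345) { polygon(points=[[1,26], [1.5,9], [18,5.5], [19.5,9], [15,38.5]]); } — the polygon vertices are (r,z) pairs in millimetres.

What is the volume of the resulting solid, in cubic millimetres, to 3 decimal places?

Volume = 25939.503 mm³

Profile (r,z), 5 vertices: (1,26) (1.5,9) (18,5.5) (19.5,9) (15,38.5)
edge 0: (1,26)→(1.5,9)  cross = 1·9 − 1.5·26 = -30.0000; (r_i+r_j)·cross = 2.5·-30.0000 = -75.0000
edge 1: (1.5,9)→(18,5.5)  cross = 1.5·5.5 − 18·9 = -153.7500; (r_i+r_j)·cross = 19.5·-153.7500 = -2998.1250
edge 2: (18,5.5)→(19.5,9)  cross = 18·9 − 19.5·5.5 = 54.7500; (r_i+r_j)·cross = 37.5·54.7500 = 2053.1250
edge 3: (19.5,9)→(15,38.5)  cross = 19.5·38.5 − 15·9 = 615.7500; (r_i+r_j)·cross = 34.5·615.7500 = 21243.3750
edge 4: (15,38.5)→(1,26)  cross = 15·26 − 1·38.5 = 351.5000; (r_i+r_j)·cross = 16·351.5000 = 5624.0000
Σcross = 838.2500 → A = |Σcross|/2 = 419.1250 mm²
Σ(r_i+r_j)·cross = 25847.3750 → first moment M = |Σ|/6 = 4307.8958
R_c = M/A = 4307.8958/419.1250 = 10.2783 mm
θ = 345° = 6.021386 rad
V = θ·R_c·A = 6.021386·10.2783·419.1250 = 25939.503 mm³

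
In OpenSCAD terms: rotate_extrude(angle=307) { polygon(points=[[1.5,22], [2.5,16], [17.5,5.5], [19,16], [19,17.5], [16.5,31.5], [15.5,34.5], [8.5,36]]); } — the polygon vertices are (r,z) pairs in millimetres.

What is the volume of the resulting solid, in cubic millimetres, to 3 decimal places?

Volume = 20818.129 mm³

Profile (r,z), 8 vertices: (1.5,22) (2.5,16) (17.5,5.5) (19,16) (19,17.5) (16.5,31.5) (15.5,34.5) (8.5,36)
edge 0: (1.5,22)→(2.5,16)  cross = 1.5·16 − 2.5·22 = -31.0000; (r_i+r_j)·cross = 4·-31.0000 = -124.0000
edge 1: (2.5,16)→(17.5,5.5)  cross = 2.5·5.5 − 17.5·16 = -266.2500; (r_i+r_j)·cross = 20·-266.2500 = -5325.0000
edge 2: (17.5,5.5)→(19,16)  cross = 17.5·16 − 19·5.5 = 175.5000; (r_i+r_j)·cross = 36.5·175.5000 = 6405.7500
edge 3: (19,16)→(19,17.5)  cross = 19·17.5 − 19·16 = 28.5000; (r_i+r_j)·cross = 38·28.5000 = 1083.0000
edge 4: (19,17.5)→(16.5,31.5)  cross = 19·31.5 − 16.5·17.5 = 309.7500; (r_i+r_j)·cross = 35.5·309.7500 = 10996.1250
edge 5: (16.5,31.5)→(15.5,34.5)  cross = 16.5·34.5 − 15.5·31.5 = 81.0000; (r_i+r_j)·cross = 32·81.0000 = 2592.0000
edge 6: (15.5,34.5)→(8.5,36)  cross = 15.5·36 − 8.5·34.5 = 264.7500; (r_i+r_j)·cross = 24·264.7500 = 6354.0000
edge 7: (8.5,36)→(1.5,22)  cross = 8.5·22 − 1.5·36 = 133.0000; (r_i+r_j)·cross = 10·133.0000 = 1330.0000
Σcross = 695.2500 → A = |Σcross|/2 = 347.6250 mm²
Σ(r_i+r_j)·cross = 23311.8750 → first moment M = |Σ|/6 = 3885.3125
R_c = M/A = 3885.3125/347.6250 = 11.1767 mm
θ = 307° = 5.358161 rad
V = θ·R_c·A = 5.358161·11.1767·347.6250 = 20818.129 mm³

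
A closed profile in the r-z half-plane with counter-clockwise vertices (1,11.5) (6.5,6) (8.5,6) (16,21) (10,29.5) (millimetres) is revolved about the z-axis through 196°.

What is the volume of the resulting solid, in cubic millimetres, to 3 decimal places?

Profile (r,z), 5 vertices: (1,11.5) (6.5,6) (8.5,6) (16,21) (10,29.5)
edge 0: (1,11.5)→(6.5,6)  cross = 1·6 − 6.5·11.5 = -68.7500; (r_i+r_j)·cross = 7.5·-68.7500 = -515.6250
edge 1: (6.5,6)→(8.5,6)  cross = 6.5·6 − 8.5·6 = -12.0000; (r_i+r_j)·cross = 15·-12.0000 = -180.0000
edge 2: (8.5,6)→(16,21)  cross = 8.5·21 − 16·6 = 82.5000; (r_i+r_j)·cross = 24.5·82.5000 = 2021.2500
edge 3: (16,21)→(10,29.5)  cross = 16·29.5 − 10·21 = 262.0000; (r_i+r_j)·cross = 26·262.0000 = 6812.0000
edge 4: (10,29.5)→(1,11.5)  cross = 10·11.5 − 1·29.5 = 85.5000; (r_i+r_j)·cross = 11·85.5000 = 940.5000
Σcross = 349.2500 → A = |Σcross|/2 = 174.6250 mm²
Σ(r_i+r_j)·cross = 9078.1250 → first moment M = |Σ|/6 = 1513.0208
R_c = M/A = 1513.0208/174.6250 = 8.6644 mm
θ = 196° = 3.420845 rad
V = θ·R_c·A = 3.420845·8.6644·174.6250 = 5175.810 mm³

Volume = 5175.810 mm³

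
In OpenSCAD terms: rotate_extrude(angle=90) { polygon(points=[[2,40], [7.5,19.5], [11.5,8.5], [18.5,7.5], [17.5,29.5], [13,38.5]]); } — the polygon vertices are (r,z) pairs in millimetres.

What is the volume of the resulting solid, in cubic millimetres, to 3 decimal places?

Volume = 5958.718 mm³

Profile (r,z), 6 vertices: (2,40) (7.5,19.5) (11.5,8.5) (18.5,7.5) (17.5,29.5) (13,38.5)
edge 0: (2,40)→(7.5,19.5)  cross = 2·19.5 − 7.5·40 = -261.0000; (r_i+r_j)·cross = 9.5·-261.0000 = -2479.5000
edge 1: (7.5,19.5)→(11.5,8.5)  cross = 7.5·8.5 − 11.5·19.5 = -160.5000; (r_i+r_j)·cross = 19·-160.5000 = -3049.5000
edge 2: (11.5,8.5)→(18.5,7.5)  cross = 11.5·7.5 − 18.5·8.5 = -71.0000; (r_i+r_j)·cross = 30·-71.0000 = -2130.0000
edge 3: (18.5,7.5)→(17.5,29.5)  cross = 18.5·29.5 − 17.5·7.5 = 414.5000; (r_i+r_j)·cross = 36·414.5000 = 14922.0000
edge 4: (17.5,29.5)→(13,38.5)  cross = 17.5·38.5 − 13·29.5 = 290.2500; (r_i+r_j)·cross = 30.5·290.2500 = 8852.6250
edge 5: (13,38.5)→(2,40)  cross = 13·40 − 2·38.5 = 443.0000; (r_i+r_j)·cross = 15·443.0000 = 6645.0000
Σcross = 655.2500 → A = |Σcross|/2 = 327.6250 mm²
Σ(r_i+r_j)·cross = 22760.6250 → first moment M = |Σ|/6 = 3793.4375
R_c = M/A = 3793.4375/327.6250 = 11.5786 mm
θ = 90° = 1.570796 rad
V = θ·R_c·A = 1.570796·11.5786·327.6250 = 5958.718 mm³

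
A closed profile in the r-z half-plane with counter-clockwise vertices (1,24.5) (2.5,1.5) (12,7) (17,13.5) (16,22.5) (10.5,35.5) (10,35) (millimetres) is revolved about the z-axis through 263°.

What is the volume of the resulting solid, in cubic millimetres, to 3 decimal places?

Volume = 13680.947 mm³

Profile (r,z), 7 vertices: (1,24.5) (2.5,1.5) (12,7) (17,13.5) (16,22.5) (10.5,35.5) (10,35)
edge 0: (1,24.5)→(2.5,1.5)  cross = 1·1.5 − 2.5·24.5 = -59.7500; (r_i+r_j)·cross = 3.5·-59.7500 = -209.1250
edge 1: (2.5,1.5)→(12,7)  cross = 2.5·7 − 12·1.5 = -0.5000; (r_i+r_j)·cross = 14.5·-0.5000 = -7.2500
edge 2: (12,7)→(17,13.5)  cross = 12·13.5 − 17·7 = 43.0000; (r_i+r_j)·cross = 29·43.0000 = 1247.0000
edge 3: (17,13.5)→(16,22.5)  cross = 17·22.5 − 16·13.5 = 166.5000; (r_i+r_j)·cross = 33·166.5000 = 5494.5000
edge 4: (16,22.5)→(10.5,35.5)  cross = 16·35.5 − 10.5·22.5 = 331.7500; (r_i+r_j)·cross = 26.5·331.7500 = 8791.3750
edge 5: (10.5,35.5)→(10,35)  cross = 10.5·35 − 10·35.5 = 12.5000; (r_i+r_j)·cross = 20.5·12.5000 = 256.2500
edge 6: (10,35)→(1,24.5)  cross = 10·24.5 − 1·35 = 210.0000; (r_i+r_j)·cross = 11·210.0000 = 2310.0000
Σcross = 703.5000 → A = |Σcross|/2 = 351.7500 mm²
Σ(r_i+r_j)·cross = 17882.7500 → first moment M = |Σ|/6 = 2980.4583
R_c = M/A = 2980.4583/351.7500 = 8.4732 mm
θ = 263° = 4.590216 rad
V = θ·R_c·A = 4.590216·8.4732·351.7500 = 13680.947 mm³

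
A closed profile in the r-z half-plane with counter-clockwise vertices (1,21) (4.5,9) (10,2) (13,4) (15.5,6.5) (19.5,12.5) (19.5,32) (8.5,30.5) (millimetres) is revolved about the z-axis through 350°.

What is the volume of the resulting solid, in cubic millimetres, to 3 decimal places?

Volume = 27424.031 mm³

Profile (r,z), 8 vertices: (1,21) (4.5,9) (10,2) (13,4) (15.5,6.5) (19.5,12.5) (19.5,32) (8.5,30.5)
edge 0: (1,21)→(4.5,9)  cross = 1·9 − 4.5·21 = -85.5000; (r_i+r_j)·cross = 5.5·-85.5000 = -470.2500
edge 1: (4.5,9)→(10,2)  cross = 4.5·2 − 10·9 = -81.0000; (r_i+r_j)·cross = 14.5·-81.0000 = -1174.5000
edge 2: (10,2)→(13,4)  cross = 10·4 − 13·2 = 14.0000; (r_i+r_j)·cross = 23·14.0000 = 322.0000
edge 3: (13,4)→(15.5,6.5)  cross = 13·6.5 − 15.5·4 = 22.5000; (r_i+r_j)·cross = 28.5·22.5000 = 641.2500
edge 4: (15.5,6.5)→(19.5,12.5)  cross = 15.5·12.5 − 19.5·6.5 = 67.0000; (r_i+r_j)·cross = 35·67.0000 = 2345.0000
edge 5: (19.5,12.5)→(19.5,32)  cross = 19.5·32 − 19.5·12.5 = 380.2500; (r_i+r_j)·cross = 39·380.2500 = 14829.7500
edge 6: (19.5,32)→(8.5,30.5)  cross = 19.5·30.5 − 8.5·32 = 322.7500; (r_i+r_j)·cross = 28·322.7500 = 9037.0000
edge 7: (8.5,30.5)→(1,21)  cross = 8.5·21 − 1·30.5 = 148.0000; (r_i+r_j)·cross = 9.5·148.0000 = 1406.0000
Σcross = 788.0000 → A = |Σcross|/2 = 394.0000 mm²
Σ(r_i+r_j)·cross = 26936.2500 → first moment M = |Σ|/6 = 4489.3750
R_c = M/A = 4489.3750/394.0000 = 11.3944 mm
θ = 350° = 6.108652 rad
V = θ·R_c·A = 6.108652·11.3944·394.0000 = 27424.031 mm³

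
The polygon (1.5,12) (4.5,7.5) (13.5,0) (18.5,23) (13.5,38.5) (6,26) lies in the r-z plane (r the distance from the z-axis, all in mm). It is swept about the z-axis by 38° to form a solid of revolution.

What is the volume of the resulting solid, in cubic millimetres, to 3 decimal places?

Volume = 2575.579 mm³

Profile (r,z), 6 vertices: (1.5,12) (4.5,7.5) (13.5,0) (18.5,23) (13.5,38.5) (6,26)
edge 0: (1.5,12)→(4.5,7.5)  cross = 1.5·7.5 − 4.5·12 = -42.7500; (r_i+r_j)·cross = 6·-42.7500 = -256.5000
edge 1: (4.5,7.5)→(13.5,0)  cross = 4.5·0 − 13.5·7.5 = -101.2500; (r_i+r_j)·cross = 18·-101.2500 = -1822.5000
edge 2: (13.5,0)→(18.5,23)  cross = 13.5·23 − 18.5·0 = 310.5000; (r_i+r_j)·cross = 32·310.5000 = 9936.0000
edge 3: (18.5,23)→(13.5,38.5)  cross = 18.5·38.5 − 13.5·23 = 401.7500; (r_i+r_j)·cross = 32·401.7500 = 12856.0000
edge 4: (13.5,38.5)→(6,26)  cross = 13.5·26 − 6·38.5 = 120.0000; (r_i+r_j)·cross = 19.5·120.0000 = 2340.0000
edge 5: (6,26)→(1.5,12)  cross = 6·12 − 1.5·26 = 33.0000; (r_i+r_j)·cross = 7.5·33.0000 = 247.5000
Σcross = 721.2500 → A = |Σcross|/2 = 360.6250 mm²
Σ(r_i+r_j)·cross = 23300.5000 → first moment M = |Σ|/6 = 3883.4167
R_c = M/A = 3883.4167/360.6250 = 10.7686 mm
θ = 38° = 0.663225 rad
V = θ·R_c·A = 0.663225·10.7686·360.6250 = 2575.579 mm³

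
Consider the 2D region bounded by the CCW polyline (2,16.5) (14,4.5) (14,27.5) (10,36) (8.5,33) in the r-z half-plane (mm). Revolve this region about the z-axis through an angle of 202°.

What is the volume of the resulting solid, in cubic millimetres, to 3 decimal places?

Profile (r,z), 5 vertices: (2,16.5) (14,4.5) (14,27.5) (10,36) (8.5,33)
edge 0: (2,16.5)→(14,4.5)  cross = 2·4.5 − 14·16.5 = -222.0000; (r_i+r_j)·cross = 16·-222.0000 = -3552.0000
edge 1: (14,4.5)→(14,27.5)  cross = 14·27.5 − 14·4.5 = 322.0000; (r_i+r_j)·cross = 28·322.0000 = 9016.0000
edge 2: (14,27.5)→(10,36)  cross = 14·36 − 10·27.5 = 229.0000; (r_i+r_j)·cross = 24·229.0000 = 5496.0000
edge 3: (10,36)→(8.5,33)  cross = 10·33 − 8.5·36 = 24.0000; (r_i+r_j)·cross = 18.5·24.0000 = 444.0000
edge 4: (8.5,33)→(2,16.5)  cross = 8.5·16.5 − 2·33 = 74.2500; (r_i+r_j)·cross = 10.5·74.2500 = 779.6250
Σcross = 427.2500 → A = |Σcross|/2 = 213.6250 mm²
Σ(r_i+r_j)·cross = 12183.6250 → first moment M = |Σ|/6 = 2030.6042
R_c = M/A = 2030.6042/213.6250 = 9.5055 mm
θ = 202° = 3.525565 rad
V = θ·R_c·A = 3.525565·9.5055·213.6250 = 7159.027 mm³

Volume = 7159.027 mm³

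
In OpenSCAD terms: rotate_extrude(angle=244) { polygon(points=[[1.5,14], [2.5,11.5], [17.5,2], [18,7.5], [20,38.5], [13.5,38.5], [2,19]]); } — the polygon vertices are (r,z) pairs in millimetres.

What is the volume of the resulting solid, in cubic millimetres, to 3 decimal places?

Profile (r,z), 7 vertices: (1.5,14) (2.5,11.5) (17.5,2) (18,7.5) (20,38.5) (13.5,38.5) (2,19)
edge 0: (1.5,14)→(2.5,11.5)  cross = 1.5·11.5 − 2.5·14 = -17.7500; (r_i+r_j)·cross = 4·-17.7500 = -71.0000
edge 1: (2.5,11.5)→(17.5,2)  cross = 2.5·2 − 17.5·11.5 = -196.2500; (r_i+r_j)·cross = 20·-196.2500 = -3925.0000
edge 2: (17.5,2)→(18,7.5)  cross = 17.5·7.5 − 18·2 = 95.2500; (r_i+r_j)·cross = 35.5·95.2500 = 3381.3750
edge 3: (18,7.5)→(20,38.5)  cross = 18·38.5 − 20·7.5 = 543.0000; (r_i+r_j)·cross = 38·543.0000 = 20634.0000
edge 4: (20,38.5)→(13.5,38.5)  cross = 20·38.5 − 13.5·38.5 = 250.2500; (r_i+r_j)·cross = 33.5·250.2500 = 8383.3750
edge 5: (13.5,38.5)→(2,19)  cross = 13.5·19 − 2·38.5 = 179.5000; (r_i+r_j)·cross = 15.5·179.5000 = 2782.2500
edge 6: (2,19)→(1.5,14)  cross = 2·14 − 1.5·19 = -0.5000; (r_i+r_j)·cross = 3.5·-0.5000 = -1.7500
Σcross = 853.5000 → A = |Σcross|/2 = 426.7500 mm²
Σ(r_i+r_j)·cross = 31183.2500 → first moment M = |Σ|/6 = 5197.2083
R_c = M/A = 5197.2083/426.7500 = 12.1786 mm
θ = 244° = 4.258603 rad
V = θ·R_c·A = 4.258603·12.1786·426.7500 = 22132.849 mm³

Volume = 22132.849 mm³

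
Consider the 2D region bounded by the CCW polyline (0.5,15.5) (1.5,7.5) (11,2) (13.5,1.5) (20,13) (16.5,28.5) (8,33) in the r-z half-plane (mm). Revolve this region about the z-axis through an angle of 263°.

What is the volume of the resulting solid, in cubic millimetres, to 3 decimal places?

Volume = 19300.328 mm³

Profile (r,z), 7 vertices: (0.5,15.5) (1.5,7.5) (11,2) (13.5,1.5) (20,13) (16.5,28.5) (8,33)
edge 0: (0.5,15.5)→(1.5,7.5)  cross = 0.5·7.5 − 1.5·15.5 = -19.5000; (r_i+r_j)·cross = 2·-19.5000 = -39.0000
edge 1: (1.5,7.5)→(11,2)  cross = 1.5·2 − 11·7.5 = -79.5000; (r_i+r_j)·cross = 12.5·-79.5000 = -993.7500
edge 2: (11,2)→(13.5,1.5)  cross = 11·1.5 − 13.5·2 = -10.5000; (r_i+r_j)·cross = 24.5·-10.5000 = -257.2500
edge 3: (13.5,1.5)→(20,13)  cross = 13.5·13 − 20·1.5 = 145.5000; (r_i+r_j)·cross = 33.5·145.5000 = 4874.2500
edge 4: (20,13)→(16.5,28.5)  cross = 20·28.5 − 16.5·13 = 355.5000; (r_i+r_j)·cross = 36.5·355.5000 = 12975.7500
edge 5: (16.5,28.5)→(8,33)  cross = 16.5·33 − 8·28.5 = 316.5000; (r_i+r_j)·cross = 24.5·316.5000 = 7754.2500
edge 6: (8,33)→(0.5,15.5)  cross = 8·15.5 − 0.5·33 = 107.5000; (r_i+r_j)·cross = 8.5·107.5000 = 913.7500
Σcross = 815.5000 → A = |Σcross|/2 = 407.7500 mm²
Σ(r_i+r_j)·cross = 25228.0000 → first moment M = |Σ|/6 = 4204.6667
R_c = M/A = 4204.6667/407.7500 = 10.3119 mm
θ = 263° = 4.590216 rad
V = θ·R_c·A = 4.590216·10.3119·407.7500 = 19300.328 mm³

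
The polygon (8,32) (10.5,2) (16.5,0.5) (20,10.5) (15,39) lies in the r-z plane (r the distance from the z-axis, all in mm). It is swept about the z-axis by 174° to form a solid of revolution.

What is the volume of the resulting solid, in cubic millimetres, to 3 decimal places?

Volume = 12623.711 mm³

Profile (r,z), 5 vertices: (8,32) (10.5,2) (16.5,0.5) (20,10.5) (15,39)
edge 0: (8,32)→(10.5,2)  cross = 8·2 − 10.5·32 = -320.0000; (r_i+r_j)·cross = 18.5·-320.0000 = -5920.0000
edge 1: (10.5,2)→(16.5,0.5)  cross = 10.5·0.5 − 16.5·2 = -27.7500; (r_i+r_j)·cross = 27·-27.7500 = -749.2500
edge 2: (16.5,0.5)→(20,10.5)  cross = 16.5·10.5 − 20·0.5 = 163.2500; (r_i+r_j)·cross = 36.5·163.2500 = 5958.6250
edge 3: (20,10.5)→(15,39)  cross = 20·39 − 15·10.5 = 622.5000; (r_i+r_j)·cross = 35·622.5000 = 21787.5000
edge 4: (15,39)→(8,32)  cross = 15·32 − 8·39 = 168.0000; (r_i+r_j)·cross = 23·168.0000 = 3864.0000
Σcross = 606.0000 → A = |Σcross|/2 = 303.0000 mm²
Σ(r_i+r_j)·cross = 24940.8750 → first moment M = |Σ|/6 = 4156.8125
R_c = M/A = 4156.8125/303.0000 = 13.7189 mm
θ = 174° = 3.036873 rad
V = θ·R_c·A = 3.036873·13.7189·303.0000 = 12623.711 mm³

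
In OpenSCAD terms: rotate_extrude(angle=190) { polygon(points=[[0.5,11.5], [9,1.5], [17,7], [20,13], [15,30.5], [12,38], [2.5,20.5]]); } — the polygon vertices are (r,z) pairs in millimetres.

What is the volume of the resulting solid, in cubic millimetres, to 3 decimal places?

Volume = 13968.557 mm³

Profile (r,z), 7 vertices: (0.5,11.5) (9,1.5) (17,7) (20,13) (15,30.5) (12,38) (2.5,20.5)
edge 0: (0.5,11.5)→(9,1.5)  cross = 0.5·1.5 − 9·11.5 = -102.7500; (r_i+r_j)·cross = 9.5·-102.7500 = -976.1250
edge 1: (9,1.5)→(17,7)  cross = 9·7 − 17·1.5 = 37.5000; (r_i+r_j)·cross = 26·37.5000 = 975.0000
edge 2: (17,7)→(20,13)  cross = 17·13 − 20·7 = 81.0000; (r_i+r_j)·cross = 37·81.0000 = 2997.0000
edge 3: (20,13)→(15,30.5)  cross = 20·30.5 − 15·13 = 415.0000; (r_i+r_j)·cross = 35·415.0000 = 14525.0000
edge 4: (15,30.5)→(12,38)  cross = 15·38 − 12·30.5 = 204.0000; (r_i+r_j)·cross = 27·204.0000 = 5508.0000
edge 5: (12,38)→(2.5,20.5)  cross = 12·20.5 − 2.5·38 = 151.0000; (r_i+r_j)·cross = 14.5·151.0000 = 2189.5000
edge 6: (2.5,20.5)→(0.5,11.5)  cross = 2.5·11.5 − 0.5·20.5 = 18.5000; (r_i+r_j)·cross = 3·18.5000 = 55.5000
Σcross = 804.2500 → A = |Σcross|/2 = 402.1250 mm²
Σ(r_i+r_j)·cross = 25273.8750 → first moment M = |Σ|/6 = 4212.3125
R_c = M/A = 4212.3125/402.1250 = 10.4751 mm
θ = 190° = 3.316126 rad
V = θ·R_c·A = 3.316126·10.4751·402.1250 = 13968.557 mm³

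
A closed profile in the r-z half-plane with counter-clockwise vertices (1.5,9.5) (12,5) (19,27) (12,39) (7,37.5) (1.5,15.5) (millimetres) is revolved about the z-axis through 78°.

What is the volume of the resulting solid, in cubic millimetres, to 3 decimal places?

Profile (r,z), 6 vertices: (1.5,9.5) (12,5) (19,27) (12,39) (7,37.5) (1.5,15.5)
edge 0: (1.5,9.5)→(12,5)  cross = 1.5·5 − 12·9.5 = -106.5000; (r_i+r_j)·cross = 13.5·-106.5000 = -1437.7500
edge 1: (12,5)→(19,27)  cross = 12·27 − 19·5 = 229.0000; (r_i+r_j)·cross = 31·229.0000 = 7099.0000
edge 2: (19,27)→(12,39)  cross = 19·39 − 12·27 = 417.0000; (r_i+r_j)·cross = 31·417.0000 = 12927.0000
edge 3: (12,39)→(7,37.5)  cross = 12·37.5 − 7·39 = 177.0000; (r_i+r_j)·cross = 19·177.0000 = 3363.0000
edge 4: (7,37.5)→(1.5,15.5)  cross = 7·15.5 − 1.5·37.5 = 52.2500; (r_i+r_j)·cross = 8.5·52.2500 = 444.1250
edge 5: (1.5,15.5)→(1.5,9.5)  cross = 1.5·9.5 − 1.5·15.5 = -9.0000; (r_i+r_j)·cross = 3·-9.0000 = -27.0000
Σcross = 759.7500 → A = |Σcross|/2 = 379.8750 mm²
Σ(r_i+r_j)·cross = 22368.3750 → first moment M = |Σ|/6 = 3728.0625
R_c = M/A = 3728.0625/379.8750 = 9.8139 mm
θ = 78° = 1.361357 rad
V = θ·R_c·A = 1.361357·9.8139·379.8750 = 5075.223 mm³

Volume = 5075.223 mm³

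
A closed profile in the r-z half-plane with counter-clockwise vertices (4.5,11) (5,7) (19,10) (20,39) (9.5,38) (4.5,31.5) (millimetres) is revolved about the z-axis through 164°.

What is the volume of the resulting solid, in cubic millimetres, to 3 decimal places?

Volume = 14950.598 mm³

Profile (r,z), 6 vertices: (4.5,11) (5,7) (19,10) (20,39) (9.5,38) (4.5,31.5)
edge 0: (4.5,11)→(5,7)  cross = 4.5·7 − 5·11 = -23.5000; (r_i+r_j)·cross = 9.5·-23.5000 = -223.2500
edge 1: (5,7)→(19,10)  cross = 5·10 − 19·7 = -83.0000; (r_i+r_j)·cross = 24·-83.0000 = -1992.0000
edge 2: (19,10)→(20,39)  cross = 19·39 − 20·10 = 541.0000; (r_i+r_j)·cross = 39·541.0000 = 21099.0000
edge 3: (20,39)→(9.5,38)  cross = 20·38 − 9.5·39 = 389.5000; (r_i+r_j)·cross = 29.5·389.5000 = 11490.2500
edge 4: (9.5,38)→(4.5,31.5)  cross = 9.5·31.5 − 4.5·38 = 128.2500; (r_i+r_j)·cross = 14·128.2500 = 1795.5000
edge 5: (4.5,31.5)→(4.5,11)  cross = 4.5·11 − 4.5·31.5 = -92.2500; (r_i+r_j)·cross = 9·-92.2500 = -830.2500
Σcross = 860.0000 → A = |Σcross|/2 = 430.0000 mm²
Σ(r_i+r_j)·cross = 31339.2500 → first moment M = |Σ|/6 = 5223.2083
R_c = M/A = 5223.2083/430.0000 = 12.1470 mm
θ = 164° = 2.862340 rad
V = θ·R_c·A = 2.862340·12.1470·430.0000 = 14950.598 mm³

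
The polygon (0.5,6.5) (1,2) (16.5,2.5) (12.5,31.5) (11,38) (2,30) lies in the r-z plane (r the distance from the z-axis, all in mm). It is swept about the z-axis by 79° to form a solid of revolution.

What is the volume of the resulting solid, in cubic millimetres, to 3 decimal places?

Volume = 4582.533 mm³

Profile (r,z), 6 vertices: (0.5,6.5) (1,2) (16.5,2.5) (12.5,31.5) (11,38) (2,30)
edge 0: (0.5,6.5)→(1,2)  cross = 0.5·2 − 1·6.5 = -5.5000; (r_i+r_j)·cross = 1.5·-5.5000 = -8.2500
edge 1: (1,2)→(16.5,2.5)  cross = 1·2.5 − 16.5·2 = -30.5000; (r_i+r_j)·cross = 17.5·-30.5000 = -533.7500
edge 2: (16.5,2.5)→(12.5,31.5)  cross = 16.5·31.5 − 12.5·2.5 = 488.5000; (r_i+r_j)·cross = 29·488.5000 = 14166.5000
edge 3: (12.5,31.5)→(11,38)  cross = 12.5·38 − 11·31.5 = 128.5000; (r_i+r_j)·cross = 23.5·128.5000 = 3019.7500
edge 4: (11,38)→(2,30)  cross = 11·30 − 2·38 = 254.0000; (r_i+r_j)·cross = 13·254.0000 = 3302.0000
edge 5: (2,30)→(0.5,6.5)  cross = 2·6.5 − 0.5·30 = -2.0000; (r_i+r_j)·cross = 2.5·-2.0000 = -5.0000
Σcross = 833.0000 → A = |Σcross|/2 = 416.5000 mm²
Σ(r_i+r_j)·cross = 19941.2500 → first moment M = |Σ|/6 = 3323.5417
R_c = M/A = 3323.5417/416.5000 = 7.9797 mm
θ = 79° = 1.378810 rad
V = θ·R_c·A = 1.378810·7.9797·416.5000 = 4582.533 mm³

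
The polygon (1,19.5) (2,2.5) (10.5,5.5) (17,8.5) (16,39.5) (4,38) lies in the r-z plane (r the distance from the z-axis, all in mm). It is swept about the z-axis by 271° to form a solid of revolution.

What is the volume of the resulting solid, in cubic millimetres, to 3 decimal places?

Volume = 20854.269 mm³

Profile (r,z), 6 vertices: (1,19.5) (2,2.5) (10.5,5.5) (17,8.5) (16,39.5) (4,38)
edge 0: (1,19.5)→(2,2.5)  cross = 1·2.5 − 2·19.5 = -36.5000; (r_i+r_j)·cross = 3·-36.5000 = -109.5000
edge 1: (2,2.5)→(10.5,5.5)  cross = 2·5.5 − 10.5·2.5 = -15.2500; (r_i+r_j)·cross = 12.5·-15.2500 = -190.6250
edge 2: (10.5,5.5)→(17,8.5)  cross = 10.5·8.5 − 17·5.5 = -4.2500; (r_i+r_j)·cross = 27.5·-4.2500 = -116.8750
edge 3: (17,8.5)→(16,39.5)  cross = 17·39.5 − 16·8.5 = 535.5000; (r_i+r_j)·cross = 33·535.5000 = 17671.5000
edge 4: (16,39.5)→(4,38)  cross = 16·38 − 4·39.5 = 450.0000; (r_i+r_j)·cross = 20·450.0000 = 9000.0000
edge 5: (4,38)→(1,19.5)  cross = 4·19.5 − 1·38 = 40.0000; (r_i+r_j)·cross = 5·40.0000 = 200.0000
Σcross = 969.5000 → A = |Σcross|/2 = 484.7500 mm²
Σ(r_i+r_j)·cross = 26454.5000 → first moment M = |Σ|/6 = 4409.0833
R_c = M/A = 4409.0833/484.7500 = 9.0956 mm
θ = 271° = 4.729842 rad
V = θ·R_c·A = 4.729842·9.0956·484.7500 = 20854.269 mm³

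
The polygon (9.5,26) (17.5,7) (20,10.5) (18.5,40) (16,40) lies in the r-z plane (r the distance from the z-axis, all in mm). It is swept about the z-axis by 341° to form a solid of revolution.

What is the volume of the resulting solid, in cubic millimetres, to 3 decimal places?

Volume = 18688.434 mm³

Profile (r,z), 5 vertices: (9.5,26) (17.5,7) (20,10.5) (18.5,40) (16,40)
edge 0: (9.5,26)→(17.5,7)  cross = 9.5·7 − 17.5·26 = -388.5000; (r_i+r_j)·cross = 27·-388.5000 = -10489.5000
edge 1: (17.5,7)→(20,10.5)  cross = 17.5·10.5 − 20·7 = 43.7500; (r_i+r_j)·cross = 37.5·43.7500 = 1640.6250
edge 2: (20,10.5)→(18.5,40)  cross = 20·40 − 18.5·10.5 = 605.7500; (r_i+r_j)·cross = 38.5·605.7500 = 23321.3750
edge 3: (18.5,40)→(16,40)  cross = 18.5·40 − 16·40 = 100.0000; (r_i+r_j)·cross = 34.5·100.0000 = 3450.0000
edge 4: (16,40)→(9.5,26)  cross = 16·26 − 9.5·40 = 36.0000; (r_i+r_j)·cross = 25.5·36.0000 = 918.0000
Σcross = 397.0000 → A = |Σcross|/2 = 198.5000 mm²
Σ(r_i+r_j)·cross = 18840.5000 → first moment M = |Σ|/6 = 3140.0833
R_c = M/A = 3140.0833/198.5000 = 15.8191 mm
θ = 341° = 5.951573 rad
V = θ·R_c·A = 5.951573·15.8191·198.5000 = 18688.434 mm³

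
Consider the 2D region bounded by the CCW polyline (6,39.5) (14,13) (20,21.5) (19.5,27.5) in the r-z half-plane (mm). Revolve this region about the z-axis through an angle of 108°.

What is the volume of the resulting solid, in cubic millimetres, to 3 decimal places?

Volume = 3924.635 mm³

Profile (r,z), 4 vertices: (6,39.5) (14,13) (20,21.5) (19.5,27.5)
edge 0: (6,39.5)→(14,13)  cross = 6·13 − 14·39.5 = -475.0000; (r_i+r_j)·cross = 20·-475.0000 = -9500.0000
edge 1: (14,13)→(20,21.5)  cross = 14·21.5 − 20·13 = 41.0000; (r_i+r_j)·cross = 34·41.0000 = 1394.0000
edge 2: (20,21.5)→(19.5,27.5)  cross = 20·27.5 − 19.5·21.5 = 130.7500; (r_i+r_j)·cross = 39.5·130.7500 = 5164.6250
edge 3: (19.5,27.5)→(6,39.5)  cross = 19.5·39.5 − 6·27.5 = 605.2500; (r_i+r_j)·cross = 25.5·605.2500 = 15433.8750
Σcross = 302.0000 → A = |Σcross|/2 = 151.0000 mm²
Σ(r_i+r_j)·cross = 12492.5000 → first moment M = |Σ|/6 = 2082.0833
R_c = M/A = 2082.0833/151.0000 = 13.7886 mm
θ = 108° = 1.884956 rad
V = θ·R_c·A = 1.884956·13.7886·151.0000 = 3924.635 mm³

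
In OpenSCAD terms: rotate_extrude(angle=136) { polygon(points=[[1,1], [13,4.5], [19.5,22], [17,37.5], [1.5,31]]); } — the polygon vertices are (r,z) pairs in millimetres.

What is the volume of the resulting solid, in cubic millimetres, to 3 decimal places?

Profile (r,z), 5 vertices: (1,1) (13,4.5) (19.5,22) (17,37.5) (1.5,31)
edge 0: (1,1)→(13,4.5)  cross = 1·4.5 − 13·1 = -8.5000; (r_i+r_j)·cross = 14·-8.5000 = -119.0000
edge 1: (13,4.5)→(19.5,22)  cross = 13·22 − 19.5·4.5 = 198.2500; (r_i+r_j)·cross = 32.5·198.2500 = 6443.1250
edge 2: (19.5,22)→(17,37.5)  cross = 19.5·37.5 − 17·22 = 357.2500; (r_i+r_j)·cross = 36.5·357.2500 = 13039.6250
edge 3: (17,37.5)→(1.5,31)  cross = 17·31 − 1.5·37.5 = 470.7500; (r_i+r_j)·cross = 18.5·470.7500 = 8708.8750
edge 4: (1.5,31)→(1,1)  cross = 1.5·1 − 1·31 = -29.5000; (r_i+r_j)·cross = 2.5·-29.5000 = -73.7500
Σcross = 988.2500 → A = |Σcross|/2 = 494.1250 mm²
Σ(r_i+r_j)·cross = 27998.8750 → first moment M = |Σ|/6 = 4666.4792
R_c = M/A = 4666.4792/494.1250 = 9.4439 mm
θ = 136° = 2.373648 rad
V = θ·R_c·A = 2.373648·9.4439·494.1250 = 11076.578 mm³

Volume = 11076.578 mm³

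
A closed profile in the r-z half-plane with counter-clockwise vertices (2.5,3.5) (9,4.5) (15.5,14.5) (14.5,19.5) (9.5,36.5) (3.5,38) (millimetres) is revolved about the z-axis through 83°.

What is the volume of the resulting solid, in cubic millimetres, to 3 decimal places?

Volume = 3575.021 mm³

Profile (r,z), 6 vertices: (2.5,3.5) (9,4.5) (15.5,14.5) (14.5,19.5) (9.5,36.5) (3.5,38)
edge 0: (2.5,3.5)→(9,4.5)  cross = 2.5·4.5 − 9·3.5 = -20.2500; (r_i+r_j)·cross = 11.5·-20.2500 = -232.8750
edge 1: (9,4.5)→(15.5,14.5)  cross = 9·14.5 − 15.5·4.5 = 60.7500; (r_i+r_j)·cross = 24.5·60.7500 = 1488.3750
edge 2: (15.5,14.5)→(14.5,19.5)  cross = 15.5·19.5 − 14.5·14.5 = 92.0000; (r_i+r_j)·cross = 30·92.0000 = 2760.0000
edge 3: (14.5,19.5)→(9.5,36.5)  cross = 14.5·36.5 − 9.5·19.5 = 344.0000; (r_i+r_j)·cross = 24·344.0000 = 8256.0000
edge 4: (9.5,36.5)→(3.5,38)  cross = 9.5·38 − 3.5·36.5 = 233.2500; (r_i+r_j)·cross = 13·233.2500 = 3032.2500
edge 5: (3.5,38)→(2.5,3.5)  cross = 3.5·3.5 − 2.5·38 = -82.7500; (r_i+r_j)·cross = 6·-82.7500 = -496.5000
Σcross = 627.0000 → A = |Σcross|/2 = 313.5000 mm²
Σ(r_i+r_j)·cross = 14807.2500 → first moment M = |Σ|/6 = 2467.8750
R_c = M/A = 2467.8750/313.5000 = 7.8720 mm
θ = 83° = 1.448623 rad
V = θ·R_c·A = 1.448623·7.8720·313.5000 = 3575.021 mm³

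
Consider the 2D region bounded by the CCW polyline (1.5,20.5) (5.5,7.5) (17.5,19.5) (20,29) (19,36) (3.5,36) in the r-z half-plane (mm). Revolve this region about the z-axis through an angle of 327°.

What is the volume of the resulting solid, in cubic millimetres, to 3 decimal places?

Profile (r,z), 6 vertices: (1.5,20.5) (5.5,7.5) (17.5,19.5) (20,29) (19,36) (3.5,36)
edge 0: (1.5,20.5)→(5.5,7.5)  cross = 1.5·7.5 − 5.5·20.5 = -101.5000; (r_i+r_j)·cross = 7·-101.5000 = -710.5000
edge 1: (5.5,7.5)→(17.5,19.5)  cross = 5.5·19.5 − 17.5·7.5 = -24.0000; (r_i+r_j)·cross = 23·-24.0000 = -552.0000
edge 2: (17.5,19.5)→(20,29)  cross = 17.5·29 − 20·19.5 = 117.5000; (r_i+r_j)·cross = 37.5·117.5000 = 4406.2500
edge 3: (20,29)→(19,36)  cross = 20·36 − 19·29 = 169.0000; (r_i+r_j)·cross = 39·169.0000 = 6591.0000
edge 4: (19,36)→(3.5,36)  cross = 19·36 − 3.5·36 = 558.0000; (r_i+r_j)·cross = 22.5·558.0000 = 12555.0000
edge 5: (3.5,36)→(1.5,20.5)  cross = 3.5·20.5 − 1.5·36 = 17.7500; (r_i+r_j)·cross = 5·17.7500 = 88.7500
Σcross = 736.7500 → A = |Σcross|/2 = 368.3750 mm²
Σ(r_i+r_j)·cross = 22378.5000 → first moment M = |Σ|/6 = 3729.7500
R_c = M/A = 3729.7500/368.3750 = 10.1249 mm
θ = 327° = 5.707227 rad
V = θ·R_c·A = 5.707227·10.1249·368.3750 = 21286.529 mm³

Volume = 21286.529 mm³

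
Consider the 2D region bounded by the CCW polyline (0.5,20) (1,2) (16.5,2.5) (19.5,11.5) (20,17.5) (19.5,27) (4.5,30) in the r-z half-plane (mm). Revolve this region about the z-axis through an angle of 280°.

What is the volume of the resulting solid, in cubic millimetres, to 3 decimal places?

Volume = 23015.570 mm³

Profile (r,z), 7 vertices: (0.5,20) (1,2) (16.5,2.5) (19.5,11.5) (20,17.5) (19.5,27) (4.5,30)
edge 0: (0.5,20)→(1,2)  cross = 0.5·2 − 1·20 = -19.0000; (r_i+r_j)·cross = 1.5·-19.0000 = -28.5000
edge 1: (1,2)→(16.5,2.5)  cross = 1·2.5 − 16.5·2 = -30.5000; (r_i+r_j)·cross = 17.5·-30.5000 = -533.7500
edge 2: (16.5,2.5)→(19.5,11.5)  cross = 16.5·11.5 − 19.5·2.5 = 141.0000; (r_i+r_j)·cross = 36·141.0000 = 5076.0000
edge 3: (19.5,11.5)→(20,17.5)  cross = 19.5·17.5 − 20·11.5 = 111.2500; (r_i+r_j)·cross = 39.5·111.2500 = 4394.3750
edge 4: (20,17.5)→(19.5,27)  cross = 20·27 − 19.5·17.5 = 198.7500; (r_i+r_j)·cross = 39.5·198.7500 = 7850.6250
edge 5: (19.5,27)→(4.5,30)  cross = 19.5·30 − 4.5·27 = 463.5000; (r_i+r_j)·cross = 24·463.5000 = 11124.0000
edge 6: (4.5,30)→(0.5,20)  cross = 4.5·20 − 0.5·30 = 75.0000; (r_i+r_j)·cross = 5·75.0000 = 375.0000
Σcross = 940.0000 → A = |Σcross|/2 = 470.0000 mm²
Σ(r_i+r_j)·cross = 28257.7500 → first moment M = |Σ|/6 = 4709.6250
R_c = M/A = 4709.6250/470.0000 = 10.0205 mm
θ = 280° = 4.886922 rad
V = θ·R_c·A = 4.886922·10.0205·470.0000 = 23015.570 mm³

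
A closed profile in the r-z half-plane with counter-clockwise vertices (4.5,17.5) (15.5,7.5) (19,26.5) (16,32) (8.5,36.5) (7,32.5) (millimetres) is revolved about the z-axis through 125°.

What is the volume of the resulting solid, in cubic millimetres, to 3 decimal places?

Profile (r,z), 6 vertices: (4.5,17.5) (15.5,7.5) (19,26.5) (16,32) (8.5,36.5) (7,32.5)
edge 0: (4.5,17.5)→(15.5,7.5)  cross = 4.5·7.5 − 15.5·17.5 = -237.5000; (r_i+r_j)·cross = 20·-237.5000 = -4750.0000
edge 1: (15.5,7.5)→(19,26.5)  cross = 15.5·26.5 − 19·7.5 = 268.2500; (r_i+r_j)·cross = 34.5·268.2500 = 9254.6250
edge 2: (19,26.5)→(16,32)  cross = 19·32 − 16·26.5 = 184.0000; (r_i+r_j)·cross = 35·184.0000 = 6440.0000
edge 3: (16,32)→(8.5,36.5)  cross = 16·36.5 − 8.5·32 = 312.0000; (r_i+r_j)·cross = 24.5·312.0000 = 7644.0000
edge 4: (8.5,36.5)→(7,32.5)  cross = 8.5·32.5 − 7·36.5 = 20.7500; (r_i+r_j)·cross = 15.5·20.7500 = 321.6250
edge 5: (7,32.5)→(4.5,17.5)  cross = 7·17.5 − 4.5·32.5 = -23.7500; (r_i+r_j)·cross = 11.5·-23.7500 = -273.1250
Σcross = 523.7500 → A = |Σcross|/2 = 261.8750 mm²
Σ(r_i+r_j)·cross = 18637.1250 → first moment M = |Σ|/6 = 3106.1875
R_c = M/A = 3106.1875/261.8750 = 11.8613 mm
θ = 125° = 2.181662 rad
V = θ·R_c·A = 2.181662·11.8613·261.8750 = 6776.650 mm³

Volume = 6776.650 mm³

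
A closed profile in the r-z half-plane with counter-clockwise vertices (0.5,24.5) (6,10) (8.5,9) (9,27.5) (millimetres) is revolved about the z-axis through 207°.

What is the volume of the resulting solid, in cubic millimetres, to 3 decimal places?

Volume = 1965.832 mm³

Profile (r,z), 4 vertices: (0.5,24.5) (6,10) (8.5,9) (9,27.5)
edge 0: (0.5,24.5)→(6,10)  cross = 0.5·10 − 6·24.5 = -142.0000; (r_i+r_j)·cross = 6.5·-142.0000 = -923.0000
edge 1: (6,10)→(8.5,9)  cross = 6·9 − 8.5·10 = -31.0000; (r_i+r_j)·cross = 14.5·-31.0000 = -449.5000
edge 2: (8.5,9)→(9,27.5)  cross = 8.5·27.5 − 9·9 = 152.7500; (r_i+r_j)·cross = 17.5·152.7500 = 2673.1250
edge 3: (9,27.5)→(0.5,24.5)  cross = 9·24.5 − 0.5·27.5 = 206.7500; (r_i+r_j)·cross = 9.5·206.7500 = 1964.1250
Σcross = 186.5000 → A = |Σcross|/2 = 93.2500 mm²
Σ(r_i+r_j)·cross = 3264.7500 → first moment M = |Σ|/6 = 544.1250
R_c = M/A = 544.1250/93.2500 = 5.8351 mm
θ = 207° = 3.612832 rad
V = θ·R_c·A = 3.612832·5.8351·93.2500 = 1965.832 mm³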